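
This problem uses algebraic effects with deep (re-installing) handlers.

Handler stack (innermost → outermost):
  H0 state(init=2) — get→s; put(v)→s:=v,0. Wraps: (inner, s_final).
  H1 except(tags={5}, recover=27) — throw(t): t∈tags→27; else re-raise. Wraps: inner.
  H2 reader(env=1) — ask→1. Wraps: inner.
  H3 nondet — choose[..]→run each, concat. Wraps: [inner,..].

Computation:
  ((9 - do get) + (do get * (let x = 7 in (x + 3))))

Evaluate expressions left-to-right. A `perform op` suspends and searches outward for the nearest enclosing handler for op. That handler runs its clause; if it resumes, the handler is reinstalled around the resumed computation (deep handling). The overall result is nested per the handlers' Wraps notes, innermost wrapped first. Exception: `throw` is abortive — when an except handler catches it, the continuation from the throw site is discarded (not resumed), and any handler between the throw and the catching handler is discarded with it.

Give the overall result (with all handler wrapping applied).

Step-by-step:
get @ H0 ⇒ 2
get @ H0 ⇒ 2
H0 returns (27, 2)
H1 returns (27, 2)
H2 returns (27, 2)
H3 returns [(27, 2)]
= [(27, 2)]

Answer: [(27, 2)]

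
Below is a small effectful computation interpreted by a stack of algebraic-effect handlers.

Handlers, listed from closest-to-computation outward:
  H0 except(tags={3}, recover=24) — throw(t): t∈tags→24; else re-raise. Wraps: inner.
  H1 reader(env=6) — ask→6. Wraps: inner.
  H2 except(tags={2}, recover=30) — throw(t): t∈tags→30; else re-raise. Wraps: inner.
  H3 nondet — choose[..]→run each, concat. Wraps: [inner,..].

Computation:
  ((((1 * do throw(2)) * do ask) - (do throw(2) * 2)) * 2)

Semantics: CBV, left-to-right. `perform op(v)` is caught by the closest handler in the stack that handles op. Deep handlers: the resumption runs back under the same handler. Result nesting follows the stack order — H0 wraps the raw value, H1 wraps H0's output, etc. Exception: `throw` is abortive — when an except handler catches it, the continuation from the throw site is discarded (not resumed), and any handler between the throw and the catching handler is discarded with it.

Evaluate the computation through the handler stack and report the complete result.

Evaluation trace:
throw(2) @ H0 re-raised
throw(2) @ H2 caught ⇒ 30
H3 returns [30]
= [30]

Answer: [30]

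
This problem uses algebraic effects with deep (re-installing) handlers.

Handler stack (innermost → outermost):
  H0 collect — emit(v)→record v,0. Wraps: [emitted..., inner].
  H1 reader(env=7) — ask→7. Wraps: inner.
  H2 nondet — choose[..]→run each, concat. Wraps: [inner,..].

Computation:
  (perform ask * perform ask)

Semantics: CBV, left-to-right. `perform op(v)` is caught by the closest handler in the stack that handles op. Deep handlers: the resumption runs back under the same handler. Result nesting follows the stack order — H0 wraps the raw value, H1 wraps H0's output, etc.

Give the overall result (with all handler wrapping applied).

Answer: [[49]]

Working:
ask @ H1 ⇒ 7
ask @ H1 ⇒ 7
H0 returns [49]
H1 returns [49]
H2 returns [[49]]
= [[49]]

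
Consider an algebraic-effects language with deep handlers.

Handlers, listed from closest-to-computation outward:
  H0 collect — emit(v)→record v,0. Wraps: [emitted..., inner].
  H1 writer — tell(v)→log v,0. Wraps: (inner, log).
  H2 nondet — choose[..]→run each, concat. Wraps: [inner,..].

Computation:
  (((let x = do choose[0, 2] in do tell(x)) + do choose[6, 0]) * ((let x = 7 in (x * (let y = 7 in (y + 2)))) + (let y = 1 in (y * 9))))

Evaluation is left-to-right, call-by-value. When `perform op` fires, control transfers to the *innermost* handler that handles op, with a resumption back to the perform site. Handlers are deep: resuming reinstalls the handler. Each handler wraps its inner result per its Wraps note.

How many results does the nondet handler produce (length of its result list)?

Evaluation trace:
choose[0, 2] @ H2
  branch[0] choose=0:
    tell(0) @ H1 ⇒ log+=0
    choose[6, 0] @ H2
      branch[0] choose=6:
        H0 returns [432]
        H1 returns ([432], (0))
        H2 returns [([432], (0))]
      branch[1] choose=0:
        H0 returns [0]
        H1 returns ([0], (0))
        H2 returns [([0], (0))]
  branch[1] choose=2:
    tell(2) @ H1 ⇒ log+=2
    choose[6, 0] @ H2
      branch[0] choose=6:
        H0 returns [432]
        H1 returns ([432], (2))
        H2 returns [([432], (2))]
      branch[1] choose=0:
        H0 returns [0]
        H1 returns ([0], (2))
        H2 returns [([0], (2))]
= [([432], (0)), ([0], (0)), ([432], (2)), ([0], (2))]

Answer: 4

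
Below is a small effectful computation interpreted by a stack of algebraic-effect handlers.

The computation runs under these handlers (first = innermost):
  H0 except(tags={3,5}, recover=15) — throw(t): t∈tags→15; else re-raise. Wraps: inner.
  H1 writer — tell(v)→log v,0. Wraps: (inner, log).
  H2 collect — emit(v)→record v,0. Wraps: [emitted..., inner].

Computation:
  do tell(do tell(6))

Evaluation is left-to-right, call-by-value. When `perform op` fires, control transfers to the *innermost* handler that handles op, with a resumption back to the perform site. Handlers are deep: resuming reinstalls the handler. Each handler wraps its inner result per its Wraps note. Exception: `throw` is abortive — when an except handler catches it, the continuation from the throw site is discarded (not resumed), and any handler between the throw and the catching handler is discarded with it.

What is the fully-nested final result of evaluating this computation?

Working:
tell(6) @ H1 ⇒ log+=6
tell(0) @ H1 ⇒ log+=0
H0 returns 0
H1 returns (0, (6, 0))
H2 returns [(0, (6, 0))]
= [(0, (6, 0))]

Answer: [(0, (6, 0))]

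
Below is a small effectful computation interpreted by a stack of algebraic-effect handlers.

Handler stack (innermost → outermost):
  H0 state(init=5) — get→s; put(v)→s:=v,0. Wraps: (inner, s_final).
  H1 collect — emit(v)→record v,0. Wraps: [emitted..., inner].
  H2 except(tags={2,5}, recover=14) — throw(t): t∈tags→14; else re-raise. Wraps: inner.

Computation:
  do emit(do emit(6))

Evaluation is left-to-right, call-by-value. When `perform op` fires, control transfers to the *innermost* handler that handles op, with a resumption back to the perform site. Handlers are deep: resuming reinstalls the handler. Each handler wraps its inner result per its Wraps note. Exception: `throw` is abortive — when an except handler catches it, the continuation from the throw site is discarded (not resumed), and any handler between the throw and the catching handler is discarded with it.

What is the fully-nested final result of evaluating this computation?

Answer: [6, 0, (0, 5)]

Working:
emit(6) @ H1 ⇒ out+=6
emit(0) @ H1 ⇒ out+=0
H0 returns (0, 5)
H1 returns [6, 0, (0, 5)]
H2 returns [6, 0, (0, 5)]
= [6, 0, (0, 5)]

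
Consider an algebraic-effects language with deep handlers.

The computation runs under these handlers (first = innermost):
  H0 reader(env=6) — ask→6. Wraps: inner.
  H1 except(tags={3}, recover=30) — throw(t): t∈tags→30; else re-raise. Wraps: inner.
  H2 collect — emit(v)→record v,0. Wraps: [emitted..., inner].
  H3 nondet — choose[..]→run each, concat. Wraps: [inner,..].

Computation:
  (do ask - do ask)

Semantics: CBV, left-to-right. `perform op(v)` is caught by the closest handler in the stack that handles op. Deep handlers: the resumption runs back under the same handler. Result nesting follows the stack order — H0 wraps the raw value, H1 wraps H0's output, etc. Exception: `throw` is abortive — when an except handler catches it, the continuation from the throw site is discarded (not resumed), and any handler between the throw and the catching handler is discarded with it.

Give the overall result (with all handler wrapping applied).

Working:
ask @ H0 ⇒ 6
ask @ H0 ⇒ 6
H0 returns 0
H1 returns 0
H2 returns [0]
H3 returns [[0]]
= [[0]]

Answer: [[0]]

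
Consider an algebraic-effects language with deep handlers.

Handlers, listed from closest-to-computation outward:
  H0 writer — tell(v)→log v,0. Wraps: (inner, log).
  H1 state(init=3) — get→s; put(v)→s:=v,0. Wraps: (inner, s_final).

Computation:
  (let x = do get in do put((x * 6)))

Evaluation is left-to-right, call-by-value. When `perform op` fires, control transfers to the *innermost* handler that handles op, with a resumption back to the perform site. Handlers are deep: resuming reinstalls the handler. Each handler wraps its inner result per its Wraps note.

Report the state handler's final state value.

Evaluation trace:
get @ H1 ⇒ 3
put(18) @ H1 ⇒ s:=18
H0 returns (0, ())
H1 returns ((0, ()), 18)
= ((0, ()), 18)

Answer: 18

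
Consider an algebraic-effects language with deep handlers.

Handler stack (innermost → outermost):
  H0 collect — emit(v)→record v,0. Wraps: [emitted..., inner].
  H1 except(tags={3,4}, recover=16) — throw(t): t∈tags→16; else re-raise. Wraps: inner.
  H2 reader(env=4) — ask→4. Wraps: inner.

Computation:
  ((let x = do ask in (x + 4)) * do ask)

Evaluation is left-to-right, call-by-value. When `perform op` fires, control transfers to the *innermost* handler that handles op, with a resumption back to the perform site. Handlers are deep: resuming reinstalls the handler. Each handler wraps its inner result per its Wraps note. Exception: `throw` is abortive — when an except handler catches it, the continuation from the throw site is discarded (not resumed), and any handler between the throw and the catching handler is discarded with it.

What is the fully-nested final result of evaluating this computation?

Answer: [32]

Evaluation trace:
ask @ H2 ⇒ 4
ask @ H2 ⇒ 4
H0 returns [32]
H1 returns [32]
H2 returns [32]
= [32]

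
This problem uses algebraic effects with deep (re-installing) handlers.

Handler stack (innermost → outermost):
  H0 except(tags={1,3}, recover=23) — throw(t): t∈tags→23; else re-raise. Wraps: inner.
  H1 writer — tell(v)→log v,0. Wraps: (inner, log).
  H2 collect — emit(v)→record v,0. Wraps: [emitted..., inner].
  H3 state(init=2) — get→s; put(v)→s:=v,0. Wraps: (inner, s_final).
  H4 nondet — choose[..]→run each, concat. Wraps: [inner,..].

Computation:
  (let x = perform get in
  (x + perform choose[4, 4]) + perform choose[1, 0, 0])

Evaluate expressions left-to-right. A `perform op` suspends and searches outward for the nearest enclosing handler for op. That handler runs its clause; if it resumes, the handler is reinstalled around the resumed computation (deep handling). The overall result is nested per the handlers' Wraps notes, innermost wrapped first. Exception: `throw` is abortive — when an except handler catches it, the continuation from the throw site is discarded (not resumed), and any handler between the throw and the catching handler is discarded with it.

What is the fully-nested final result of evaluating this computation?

Step-by-step:
get @ H3 ⇒ 2
choose[4, 4] @ H4
  branch[0] choose=4:
    choose[1, 0, 0] @ H4
      branch[0] choose=1:
        H0 returns 7
        H1 returns (7, ())
        H2 returns [(7, ())]
        H3 returns ([(7, ())], 2)
        H4 returns [([(7, ())], 2)]
      branch[1] choose=0:
        H0 returns 6
        H1 returns (6, ())
        H2 returns [(6, ())]
        H3 returns ([(6, ())], 2)
        H4 returns [([(6, ())], 2)]
      branch[2] choose=0:
        H0 returns 6
        H1 returns (6, ())
        H2 returns [(6, ())]
        H3 returns ([(6, ())], 2)
        H4 returns [([(6, ())], 2)]
  branch[1] choose=4:
    choose[1, 0, 0] @ H4
      branch[0] choose=1:
        H0 returns 7
        H1 returns (7, ())
        H2 returns [(7, ())]
        H3 returns ([(7, ())], 2)
        H4 returns [([(7, ())], 2)]
      branch[1] choose=0:
        H0 returns 6
        H1 returns (6, ())
        H2 returns [(6, ())]
        H3 returns ([(6, ())], 2)
        H4 returns [([(6, ())], 2)]
      branch[2] choose=0:
        H0 returns 6
        H1 returns (6, ())
        H2 returns [(6, ())]
        H3 returns ([(6, ())], 2)
        H4 returns [([(6, ())], 2)]
= [([(7, ())], 2), ([(6, ())], 2), ([(6, ())], 2), ([(7, ())], 2), ([(6, ())], 2), ([(6, ())], 2)]

Answer: [([(7, ())], 2), ([(6, ())], 2), ([(6, ())], 2), ([(7, ())], 2), ([(6, ())], 2), ([(6, ())], 2)]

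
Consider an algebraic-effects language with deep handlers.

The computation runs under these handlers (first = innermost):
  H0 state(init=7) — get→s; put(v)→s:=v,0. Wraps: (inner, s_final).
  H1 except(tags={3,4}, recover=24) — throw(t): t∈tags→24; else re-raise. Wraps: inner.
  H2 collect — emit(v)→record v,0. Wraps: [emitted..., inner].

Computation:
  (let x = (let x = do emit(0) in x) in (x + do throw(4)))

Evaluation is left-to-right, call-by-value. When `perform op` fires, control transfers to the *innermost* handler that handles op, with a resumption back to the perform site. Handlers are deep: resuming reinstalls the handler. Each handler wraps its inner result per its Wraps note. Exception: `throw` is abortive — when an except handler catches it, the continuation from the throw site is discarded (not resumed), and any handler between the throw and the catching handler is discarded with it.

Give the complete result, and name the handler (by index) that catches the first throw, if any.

Evaluation trace:
emit(0) @ H2 ⇒ out+=0
throw(4) @ H1 caught ⇒ 24
H2 returns [0, 24]
= [0, 24]

Answer: [0, 24] ; first throw caught by: H1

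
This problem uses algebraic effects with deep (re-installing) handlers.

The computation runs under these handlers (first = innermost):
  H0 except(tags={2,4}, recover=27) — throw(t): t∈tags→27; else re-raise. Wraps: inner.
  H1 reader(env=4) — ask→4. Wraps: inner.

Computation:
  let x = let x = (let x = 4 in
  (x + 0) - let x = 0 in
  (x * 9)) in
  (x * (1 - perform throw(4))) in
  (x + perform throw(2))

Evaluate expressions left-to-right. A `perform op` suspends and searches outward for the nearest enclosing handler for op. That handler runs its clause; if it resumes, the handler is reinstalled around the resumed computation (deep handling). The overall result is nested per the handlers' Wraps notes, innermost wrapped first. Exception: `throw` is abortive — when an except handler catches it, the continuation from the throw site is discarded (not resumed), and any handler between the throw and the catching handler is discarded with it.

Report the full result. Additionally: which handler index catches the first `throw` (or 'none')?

Answer: 27 ; first throw caught by: H0

Step-by-step:
throw(4) @ H0 caught ⇒ 27
H1 returns 27
= 27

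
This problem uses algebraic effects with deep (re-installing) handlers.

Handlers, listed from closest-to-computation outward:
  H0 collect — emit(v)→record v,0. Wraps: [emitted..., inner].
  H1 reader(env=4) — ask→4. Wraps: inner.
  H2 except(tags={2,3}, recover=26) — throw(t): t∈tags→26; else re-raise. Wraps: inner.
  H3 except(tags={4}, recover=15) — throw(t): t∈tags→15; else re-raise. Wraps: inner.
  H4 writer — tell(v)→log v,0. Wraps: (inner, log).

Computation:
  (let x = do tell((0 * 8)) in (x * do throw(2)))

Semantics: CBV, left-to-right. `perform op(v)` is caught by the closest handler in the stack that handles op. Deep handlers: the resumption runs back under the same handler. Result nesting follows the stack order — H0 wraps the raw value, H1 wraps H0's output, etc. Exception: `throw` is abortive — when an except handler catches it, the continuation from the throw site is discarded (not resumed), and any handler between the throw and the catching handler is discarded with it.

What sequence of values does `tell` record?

Evaluation trace:
tell(0) @ H4 ⇒ log+=0
throw(2) @ H2 caught ⇒ 26
H3 returns 26
H4 returns (26, (0))
= (26, (0))

Answer: (0)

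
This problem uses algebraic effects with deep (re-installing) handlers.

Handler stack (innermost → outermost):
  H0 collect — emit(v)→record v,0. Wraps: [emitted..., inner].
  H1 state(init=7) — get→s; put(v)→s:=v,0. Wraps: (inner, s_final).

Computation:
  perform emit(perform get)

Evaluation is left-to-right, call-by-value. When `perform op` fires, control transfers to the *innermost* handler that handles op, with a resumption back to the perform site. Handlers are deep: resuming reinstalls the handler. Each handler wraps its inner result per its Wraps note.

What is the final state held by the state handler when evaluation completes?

Answer: 7

Working:
get @ H1 ⇒ 7
emit(7) @ H0 ⇒ out+=7
H0 returns [7, 0]
H1 returns ([7, 0], 7)
= ([7, 0], 7)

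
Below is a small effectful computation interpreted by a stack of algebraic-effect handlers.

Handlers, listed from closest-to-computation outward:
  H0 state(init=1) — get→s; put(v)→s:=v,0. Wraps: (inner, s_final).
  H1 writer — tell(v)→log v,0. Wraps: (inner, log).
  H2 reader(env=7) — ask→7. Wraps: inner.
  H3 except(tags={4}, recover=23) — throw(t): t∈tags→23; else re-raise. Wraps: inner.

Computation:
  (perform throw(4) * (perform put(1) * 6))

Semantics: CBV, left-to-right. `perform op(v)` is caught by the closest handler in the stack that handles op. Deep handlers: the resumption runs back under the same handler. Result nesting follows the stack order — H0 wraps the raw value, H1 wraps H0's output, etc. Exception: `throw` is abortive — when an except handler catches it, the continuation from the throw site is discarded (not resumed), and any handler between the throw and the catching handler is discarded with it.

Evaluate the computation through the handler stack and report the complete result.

Answer: 23

Evaluation trace:
throw(4) @ H3 caught ⇒ 23
= 23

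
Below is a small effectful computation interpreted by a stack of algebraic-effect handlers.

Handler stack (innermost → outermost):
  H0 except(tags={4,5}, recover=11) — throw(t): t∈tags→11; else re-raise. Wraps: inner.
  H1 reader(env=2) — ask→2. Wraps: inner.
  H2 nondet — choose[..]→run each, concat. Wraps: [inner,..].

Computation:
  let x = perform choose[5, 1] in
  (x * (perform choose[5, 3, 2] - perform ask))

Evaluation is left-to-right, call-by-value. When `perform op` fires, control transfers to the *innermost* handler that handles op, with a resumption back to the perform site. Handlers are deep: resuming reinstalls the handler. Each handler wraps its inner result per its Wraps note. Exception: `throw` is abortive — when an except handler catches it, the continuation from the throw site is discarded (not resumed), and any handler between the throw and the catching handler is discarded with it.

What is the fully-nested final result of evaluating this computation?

Answer: [15, 5, 0, 3, 1, 0]

Working:
choose[5, 1] @ H2
  branch[0] choose=5:
    choose[5, 3, 2] @ H2
      branch[0] choose=5:
        ask @ H1 ⇒ 2
        H0 returns 15
        H1 returns 15
        H2 returns [15]
      branch[1] choose=3:
        ask @ H1 ⇒ 2
        H0 returns 5
        H1 returns 5
        H2 returns [5]
      branch[2] choose=2:
        ask @ H1 ⇒ 2
        H0 returns 0
        H1 returns 0
        H2 returns [0]
  branch[1] choose=1:
    choose[5, 3, 2] @ H2
      branch[0] choose=5:
        ask @ H1 ⇒ 2
        H0 returns 3
        H1 returns 3
        H2 returns [3]
      branch[1] choose=3:
        ask @ H1 ⇒ 2
        H0 returns 1
        H1 returns 1
        H2 returns [1]
      branch[2] choose=2:
        ask @ H1 ⇒ 2
        H0 returns 0
        H1 returns 0
        H2 returns [0]
= [15, 5, 0, 3, 1, 0]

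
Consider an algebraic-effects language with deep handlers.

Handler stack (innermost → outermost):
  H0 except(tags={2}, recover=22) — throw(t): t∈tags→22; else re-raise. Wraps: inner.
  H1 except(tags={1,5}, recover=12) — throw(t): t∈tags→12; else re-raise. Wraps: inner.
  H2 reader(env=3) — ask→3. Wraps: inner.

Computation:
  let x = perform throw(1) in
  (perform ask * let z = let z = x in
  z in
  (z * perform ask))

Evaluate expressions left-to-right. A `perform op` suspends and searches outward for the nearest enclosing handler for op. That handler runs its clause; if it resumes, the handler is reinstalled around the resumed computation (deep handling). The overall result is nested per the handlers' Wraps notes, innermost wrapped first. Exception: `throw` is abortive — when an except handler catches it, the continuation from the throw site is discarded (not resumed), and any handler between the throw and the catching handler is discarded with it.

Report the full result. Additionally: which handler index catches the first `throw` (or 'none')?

Evaluation trace:
throw(1) @ H0 re-raised
throw(1) @ H1 caught ⇒ 12
H2 returns 12
= 12

Answer: 12 ; first throw caught by: H1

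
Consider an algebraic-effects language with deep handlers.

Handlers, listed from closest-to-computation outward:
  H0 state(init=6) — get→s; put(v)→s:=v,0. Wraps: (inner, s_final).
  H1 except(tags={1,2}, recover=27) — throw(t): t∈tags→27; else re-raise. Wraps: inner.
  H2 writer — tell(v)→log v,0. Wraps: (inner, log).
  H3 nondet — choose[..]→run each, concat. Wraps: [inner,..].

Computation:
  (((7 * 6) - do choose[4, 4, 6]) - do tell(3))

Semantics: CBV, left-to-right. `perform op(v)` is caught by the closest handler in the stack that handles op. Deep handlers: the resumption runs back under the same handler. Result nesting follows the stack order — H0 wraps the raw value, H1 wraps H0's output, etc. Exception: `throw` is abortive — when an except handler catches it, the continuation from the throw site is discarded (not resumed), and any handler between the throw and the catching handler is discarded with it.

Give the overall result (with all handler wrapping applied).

Answer: [((38, 6), (3)), ((38, 6), (3)), ((36, 6), (3))]

Working:
choose[4, 4, 6] @ H3
  branch[0] choose=4:
    tell(3) @ H2 ⇒ log+=3
    H0 returns (38, 6)
    H1 returns (38, 6)
    H2 returns ((38, 6), (3))
    H3 returns [((38, 6), (3))]
  branch[1] choose=4:
    tell(3) @ H2 ⇒ log+=3
    H0 returns (38, 6)
    H1 returns (38, 6)
    H2 returns ((38, 6), (3))
    H3 returns [((38, 6), (3))]
  branch[2] choose=6:
    tell(3) @ H2 ⇒ log+=3
    H0 returns (36, 6)
    H1 returns (36, 6)
    H2 returns ((36, 6), (3))
    H3 returns [((36, 6), (3))]
= [((38, 6), (3)), ((38, 6), (3)), ((36, 6), (3))]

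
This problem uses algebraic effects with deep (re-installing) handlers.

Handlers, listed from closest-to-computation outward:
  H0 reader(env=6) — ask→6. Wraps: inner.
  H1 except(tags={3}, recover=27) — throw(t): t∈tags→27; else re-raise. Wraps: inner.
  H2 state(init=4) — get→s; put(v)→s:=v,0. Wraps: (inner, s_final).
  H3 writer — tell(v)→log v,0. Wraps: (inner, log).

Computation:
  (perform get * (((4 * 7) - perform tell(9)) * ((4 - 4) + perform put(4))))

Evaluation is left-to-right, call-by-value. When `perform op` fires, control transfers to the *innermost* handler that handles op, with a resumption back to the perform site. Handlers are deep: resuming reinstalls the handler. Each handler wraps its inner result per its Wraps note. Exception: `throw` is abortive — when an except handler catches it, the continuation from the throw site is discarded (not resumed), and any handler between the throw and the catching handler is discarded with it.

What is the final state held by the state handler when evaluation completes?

Answer: 4

Evaluation trace:
get @ H2 ⇒ 4
tell(9) @ H3 ⇒ log+=9
put(4) @ H2 ⇒ s:=4
H0 returns 0
H1 returns 0
H2 returns (0, 4)
H3 returns ((0, 4), (9))
= ((0, 4), (9))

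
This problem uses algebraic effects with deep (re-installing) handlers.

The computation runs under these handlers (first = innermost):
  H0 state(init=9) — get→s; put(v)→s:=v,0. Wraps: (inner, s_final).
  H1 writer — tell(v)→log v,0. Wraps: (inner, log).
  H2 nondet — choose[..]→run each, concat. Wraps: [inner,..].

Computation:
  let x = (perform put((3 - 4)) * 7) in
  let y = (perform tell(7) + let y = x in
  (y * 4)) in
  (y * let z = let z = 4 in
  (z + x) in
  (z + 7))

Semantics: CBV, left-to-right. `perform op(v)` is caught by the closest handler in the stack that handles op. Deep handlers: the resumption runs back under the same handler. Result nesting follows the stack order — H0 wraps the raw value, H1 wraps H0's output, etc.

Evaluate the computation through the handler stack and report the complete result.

Answer: [((0, -1), (7))]

Working:
put(-1) @ H0 ⇒ s:=-1
tell(7) @ H1 ⇒ log+=7
H0 returns (0, -1)
H1 returns ((0, -1), (7))
H2 returns [((0, -1), (7))]
= [((0, -1), (7))]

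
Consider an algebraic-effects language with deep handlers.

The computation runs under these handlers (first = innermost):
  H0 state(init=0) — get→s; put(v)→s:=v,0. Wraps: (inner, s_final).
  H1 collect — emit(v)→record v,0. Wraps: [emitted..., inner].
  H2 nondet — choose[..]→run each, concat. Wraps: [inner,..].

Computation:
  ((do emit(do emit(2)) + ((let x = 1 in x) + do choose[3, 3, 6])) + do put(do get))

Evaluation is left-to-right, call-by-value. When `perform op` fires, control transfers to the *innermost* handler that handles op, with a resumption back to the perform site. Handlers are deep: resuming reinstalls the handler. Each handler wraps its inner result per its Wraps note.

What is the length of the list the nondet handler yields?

Answer: 3

Step-by-step:
emit(2) @ H1 ⇒ out+=2
emit(0) @ H1 ⇒ out+=0
choose[3, 3, 6] @ H2
  branch[0] choose=3:
    get @ H0 ⇒ 0
    put(0) @ H0 ⇒ s:=0
    H0 returns (4, 0)
    H1 returns [2, 0, (4, 0)]
    H2 returns [[2, 0, (4, 0)]]
  branch[1] choose=3:
    get @ H0 ⇒ 0
    put(0) @ H0 ⇒ s:=0
    H0 returns (4, 0)
    H1 returns [2, 0, (4, 0)]
    H2 returns [[2, 0, (4, 0)]]
  branch[2] choose=6:
    get @ H0 ⇒ 0
    put(0) @ H0 ⇒ s:=0
    H0 returns (7, 0)
    H1 returns [2, 0, (7, 0)]
    H2 returns [[2, 0, (7, 0)]]
= [[2, 0, (4, 0)], [2, 0, (4, 0)], [2, 0, (7, 0)]]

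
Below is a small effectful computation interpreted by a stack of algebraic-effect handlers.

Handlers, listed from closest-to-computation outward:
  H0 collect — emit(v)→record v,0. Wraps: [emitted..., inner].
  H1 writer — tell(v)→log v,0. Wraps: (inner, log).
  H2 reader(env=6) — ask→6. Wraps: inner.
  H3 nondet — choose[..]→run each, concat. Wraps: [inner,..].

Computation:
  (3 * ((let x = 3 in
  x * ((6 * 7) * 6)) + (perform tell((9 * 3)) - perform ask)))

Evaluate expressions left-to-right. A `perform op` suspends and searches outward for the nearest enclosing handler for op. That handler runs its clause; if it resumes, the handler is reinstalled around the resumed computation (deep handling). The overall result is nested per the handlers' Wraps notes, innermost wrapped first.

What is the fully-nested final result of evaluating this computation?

Answer: [([2250], (27))]

Working:
tell(27) @ H1 ⇒ log+=27
ask @ H2 ⇒ 6
H0 returns [2250]
H1 returns ([2250], (27))
H2 returns ([2250], (27))
H3 returns [([2250], (27))]
= [([2250], (27))]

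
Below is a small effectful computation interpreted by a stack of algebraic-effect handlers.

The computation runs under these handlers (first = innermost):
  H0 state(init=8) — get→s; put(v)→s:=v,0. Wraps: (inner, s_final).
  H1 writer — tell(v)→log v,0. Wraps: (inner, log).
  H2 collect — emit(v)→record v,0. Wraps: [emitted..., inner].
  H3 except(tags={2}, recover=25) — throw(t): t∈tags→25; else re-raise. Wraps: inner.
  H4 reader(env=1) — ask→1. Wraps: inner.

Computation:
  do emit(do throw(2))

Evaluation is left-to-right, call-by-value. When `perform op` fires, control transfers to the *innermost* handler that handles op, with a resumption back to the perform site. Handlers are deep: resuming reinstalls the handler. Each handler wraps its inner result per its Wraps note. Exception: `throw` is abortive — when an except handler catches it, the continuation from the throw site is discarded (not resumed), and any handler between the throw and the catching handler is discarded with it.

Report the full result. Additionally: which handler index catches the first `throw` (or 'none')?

Answer: 25 ; first throw caught by: H3

Evaluation trace:
throw(2) @ H3 caught ⇒ 25
H4 returns 25
= 25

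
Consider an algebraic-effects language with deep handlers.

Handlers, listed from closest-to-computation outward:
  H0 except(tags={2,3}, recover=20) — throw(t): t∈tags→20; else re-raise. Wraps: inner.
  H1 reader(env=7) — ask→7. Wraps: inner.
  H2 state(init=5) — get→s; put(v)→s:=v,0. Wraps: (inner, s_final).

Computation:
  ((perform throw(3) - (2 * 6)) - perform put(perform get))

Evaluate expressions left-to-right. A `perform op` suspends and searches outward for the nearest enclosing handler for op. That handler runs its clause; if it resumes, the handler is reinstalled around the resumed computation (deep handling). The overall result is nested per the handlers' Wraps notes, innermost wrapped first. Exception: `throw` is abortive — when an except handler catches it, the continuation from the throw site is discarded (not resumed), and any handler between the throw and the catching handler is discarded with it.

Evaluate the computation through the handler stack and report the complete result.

Answer: (20, 5)

Step-by-step:
throw(3) @ H0 caught ⇒ 20
H1 returns 20
H2 returns (20, 5)
= (20, 5)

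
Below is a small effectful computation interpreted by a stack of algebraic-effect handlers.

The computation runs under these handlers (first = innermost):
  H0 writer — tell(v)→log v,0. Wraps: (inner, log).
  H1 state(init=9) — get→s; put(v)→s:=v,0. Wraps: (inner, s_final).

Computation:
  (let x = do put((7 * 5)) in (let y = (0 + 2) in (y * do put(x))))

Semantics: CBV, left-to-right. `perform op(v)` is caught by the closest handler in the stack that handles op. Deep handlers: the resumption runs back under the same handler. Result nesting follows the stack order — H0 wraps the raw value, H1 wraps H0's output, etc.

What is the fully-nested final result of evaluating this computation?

Answer: ((0, ()), 0)

Working:
put(35) @ H1 ⇒ s:=35
put(0) @ H1 ⇒ s:=0
H0 returns (0, ())
H1 returns ((0, ()), 0)
= ((0, ()), 0)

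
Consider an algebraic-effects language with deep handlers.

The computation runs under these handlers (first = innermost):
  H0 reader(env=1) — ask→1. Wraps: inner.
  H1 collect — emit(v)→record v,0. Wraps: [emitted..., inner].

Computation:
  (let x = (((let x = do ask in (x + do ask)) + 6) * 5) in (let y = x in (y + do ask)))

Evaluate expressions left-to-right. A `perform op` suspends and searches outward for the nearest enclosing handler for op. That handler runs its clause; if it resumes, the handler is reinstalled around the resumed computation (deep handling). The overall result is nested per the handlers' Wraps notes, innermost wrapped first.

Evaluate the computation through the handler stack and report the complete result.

Working:
ask @ H0 ⇒ 1
ask @ H0 ⇒ 1
ask @ H0 ⇒ 1
H0 returns 41
H1 returns [41]
= [41]

Answer: [41]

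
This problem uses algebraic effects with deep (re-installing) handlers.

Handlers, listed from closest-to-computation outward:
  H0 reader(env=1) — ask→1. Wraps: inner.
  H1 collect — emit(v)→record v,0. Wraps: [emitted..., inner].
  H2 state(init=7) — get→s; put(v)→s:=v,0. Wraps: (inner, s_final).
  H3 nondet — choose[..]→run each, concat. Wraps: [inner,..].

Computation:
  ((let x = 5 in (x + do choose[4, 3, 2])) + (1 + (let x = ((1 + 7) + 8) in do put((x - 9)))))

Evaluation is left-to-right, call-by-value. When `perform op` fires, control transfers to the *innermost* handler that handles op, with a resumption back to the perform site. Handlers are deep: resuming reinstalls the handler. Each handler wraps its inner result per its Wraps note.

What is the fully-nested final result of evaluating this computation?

Working:
choose[4, 3, 2] @ H3
  branch[0] choose=4:
    put(7) @ H2 ⇒ s:=7
    H0 returns 10
    H1 returns [10]
    H2 returns ([10], 7)
    H3 returns [([10], 7)]
  branch[1] choose=3:
    put(7) @ H2 ⇒ s:=7
    H0 returns 9
    H1 returns [9]
    H2 returns ([9], 7)
    H3 returns [([9], 7)]
  branch[2] choose=2:
    put(7) @ H2 ⇒ s:=7
    H0 returns 8
    H1 returns [8]
    H2 returns ([8], 7)
    H3 returns [([8], 7)]
= [([10], 7), ([9], 7), ([8], 7)]

Answer: [([10], 7), ([9], 7), ([8], 7)]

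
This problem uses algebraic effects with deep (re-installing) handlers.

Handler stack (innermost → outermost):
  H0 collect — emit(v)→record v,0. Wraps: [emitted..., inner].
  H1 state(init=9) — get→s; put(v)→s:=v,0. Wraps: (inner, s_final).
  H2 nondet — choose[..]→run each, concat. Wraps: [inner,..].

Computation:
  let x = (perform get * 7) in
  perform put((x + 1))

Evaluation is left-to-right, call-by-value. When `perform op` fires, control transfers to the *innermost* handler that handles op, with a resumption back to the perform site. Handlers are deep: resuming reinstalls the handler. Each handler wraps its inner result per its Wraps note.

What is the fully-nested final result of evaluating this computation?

Answer: [([0], 64)]

Working:
get @ H1 ⇒ 9
put(64) @ H1 ⇒ s:=64
H0 returns [0]
H1 returns ([0], 64)
H2 returns [([0], 64)]
= [([0], 64)]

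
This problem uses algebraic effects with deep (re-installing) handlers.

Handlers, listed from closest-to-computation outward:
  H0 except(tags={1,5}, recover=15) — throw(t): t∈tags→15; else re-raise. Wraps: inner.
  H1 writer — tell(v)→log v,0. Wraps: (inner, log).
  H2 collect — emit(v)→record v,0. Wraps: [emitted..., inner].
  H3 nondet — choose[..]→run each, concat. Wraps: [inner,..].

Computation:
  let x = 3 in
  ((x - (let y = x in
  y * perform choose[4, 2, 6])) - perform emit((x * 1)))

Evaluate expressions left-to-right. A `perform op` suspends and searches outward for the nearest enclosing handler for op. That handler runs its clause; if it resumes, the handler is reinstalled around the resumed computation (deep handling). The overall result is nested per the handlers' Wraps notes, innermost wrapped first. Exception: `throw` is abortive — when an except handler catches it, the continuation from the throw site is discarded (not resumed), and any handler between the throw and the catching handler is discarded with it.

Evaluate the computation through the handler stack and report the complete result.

Answer: [[3, (-9, ())], [3, (-3, ())], [3, (-15, ())]]

Working:
choose[4, 2, 6] @ H3
  branch[0] choose=4:
    emit(3) @ H2 ⇒ out+=3
    H0 returns -9
    H1 returns (-9, ())
    H2 returns [3, (-9, ())]
    H3 returns [[3, (-9, ())]]
  branch[1] choose=2:
    emit(3) @ H2 ⇒ out+=3
    H0 returns -3
    H1 returns (-3, ())
    H2 returns [3, (-3, ())]
    H3 returns [[3, (-3, ())]]
  branch[2] choose=6:
    emit(3) @ H2 ⇒ out+=3
    H0 returns -15
    H1 returns (-15, ())
    H2 returns [3, (-15, ())]
    H3 returns [[3, (-15, ())]]
= [[3, (-9, ())], [3, (-3, ())], [3, (-15, ())]]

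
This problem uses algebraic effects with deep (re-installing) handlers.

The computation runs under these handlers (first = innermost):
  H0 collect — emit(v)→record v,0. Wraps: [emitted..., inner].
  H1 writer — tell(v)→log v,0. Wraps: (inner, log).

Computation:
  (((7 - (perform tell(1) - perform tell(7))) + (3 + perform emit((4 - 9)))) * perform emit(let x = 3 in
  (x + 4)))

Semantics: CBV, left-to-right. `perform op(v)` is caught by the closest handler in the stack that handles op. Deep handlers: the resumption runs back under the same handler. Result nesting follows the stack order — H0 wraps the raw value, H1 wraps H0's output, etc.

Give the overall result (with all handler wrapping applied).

Answer: ([-5, 7, 0], (1, 7))

Evaluation trace:
tell(1) @ H1 ⇒ log+=1
tell(7) @ H1 ⇒ log+=7
emit(-5) @ H0 ⇒ out+=-5
emit(7) @ H0 ⇒ out+=7
H0 returns [-5, 7, 0]
H1 returns ([-5, 7, 0], (1, 7))
= ([-5, 7, 0], (1, 7))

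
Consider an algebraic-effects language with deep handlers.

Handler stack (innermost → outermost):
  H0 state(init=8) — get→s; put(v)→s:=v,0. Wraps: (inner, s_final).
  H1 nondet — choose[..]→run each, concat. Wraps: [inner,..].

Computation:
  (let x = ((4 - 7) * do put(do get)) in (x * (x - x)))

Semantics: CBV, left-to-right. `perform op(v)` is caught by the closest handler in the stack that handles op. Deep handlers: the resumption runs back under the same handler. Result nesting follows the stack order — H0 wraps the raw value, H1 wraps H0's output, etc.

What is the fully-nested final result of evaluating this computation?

Answer: [(0, 8)]

Evaluation trace:
get @ H0 ⇒ 8
put(8) @ H0 ⇒ s:=8
H0 returns (0, 8)
H1 returns [(0, 8)]
= [(0, 8)]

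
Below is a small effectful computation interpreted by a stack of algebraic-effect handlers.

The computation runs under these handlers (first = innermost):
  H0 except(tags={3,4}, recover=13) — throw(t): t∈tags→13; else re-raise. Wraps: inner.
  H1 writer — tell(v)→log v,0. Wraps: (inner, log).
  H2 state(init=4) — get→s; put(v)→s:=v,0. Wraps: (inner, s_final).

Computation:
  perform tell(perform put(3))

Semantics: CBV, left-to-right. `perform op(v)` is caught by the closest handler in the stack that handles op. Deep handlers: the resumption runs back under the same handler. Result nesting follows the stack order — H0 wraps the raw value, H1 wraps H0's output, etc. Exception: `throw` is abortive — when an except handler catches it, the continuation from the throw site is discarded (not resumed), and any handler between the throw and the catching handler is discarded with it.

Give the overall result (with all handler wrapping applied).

Answer: ((0, (0)), 3)

Working:
put(3) @ H2 ⇒ s:=3
tell(0) @ H1 ⇒ log+=0
H0 returns 0
H1 returns (0, (0))
H2 returns ((0, (0)), 3)
= ((0, (0)), 3)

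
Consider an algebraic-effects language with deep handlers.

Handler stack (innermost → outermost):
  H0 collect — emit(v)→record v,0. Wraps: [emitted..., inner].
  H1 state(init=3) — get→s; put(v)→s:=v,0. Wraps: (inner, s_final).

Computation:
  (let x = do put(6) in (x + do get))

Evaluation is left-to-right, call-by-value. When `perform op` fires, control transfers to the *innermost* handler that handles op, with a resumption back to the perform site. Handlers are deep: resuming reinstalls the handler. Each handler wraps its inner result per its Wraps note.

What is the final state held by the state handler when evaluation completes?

Evaluation trace:
put(6) @ H1 ⇒ s:=6
get @ H1 ⇒ 6
H0 returns [6]
H1 returns ([6], 6)
= ([6], 6)

Answer: 6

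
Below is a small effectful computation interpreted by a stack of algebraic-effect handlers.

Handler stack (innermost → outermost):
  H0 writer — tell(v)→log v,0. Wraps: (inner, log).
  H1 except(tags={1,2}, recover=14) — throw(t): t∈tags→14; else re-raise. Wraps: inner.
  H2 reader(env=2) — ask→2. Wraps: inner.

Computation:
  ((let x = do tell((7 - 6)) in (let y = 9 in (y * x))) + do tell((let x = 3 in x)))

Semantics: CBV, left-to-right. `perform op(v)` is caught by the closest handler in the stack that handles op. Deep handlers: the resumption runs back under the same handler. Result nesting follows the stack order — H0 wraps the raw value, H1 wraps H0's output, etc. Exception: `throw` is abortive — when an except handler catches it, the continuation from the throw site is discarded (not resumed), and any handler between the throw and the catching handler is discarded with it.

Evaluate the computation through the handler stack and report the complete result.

Step-by-step:
tell(1) @ H0 ⇒ log+=1
tell(3) @ H0 ⇒ log+=3
H0 returns (0, (1, 3))
H1 returns (0, (1, 3))
H2 returns (0, (1, 3))
= (0, (1, 3))

Answer: (0, (1, 3))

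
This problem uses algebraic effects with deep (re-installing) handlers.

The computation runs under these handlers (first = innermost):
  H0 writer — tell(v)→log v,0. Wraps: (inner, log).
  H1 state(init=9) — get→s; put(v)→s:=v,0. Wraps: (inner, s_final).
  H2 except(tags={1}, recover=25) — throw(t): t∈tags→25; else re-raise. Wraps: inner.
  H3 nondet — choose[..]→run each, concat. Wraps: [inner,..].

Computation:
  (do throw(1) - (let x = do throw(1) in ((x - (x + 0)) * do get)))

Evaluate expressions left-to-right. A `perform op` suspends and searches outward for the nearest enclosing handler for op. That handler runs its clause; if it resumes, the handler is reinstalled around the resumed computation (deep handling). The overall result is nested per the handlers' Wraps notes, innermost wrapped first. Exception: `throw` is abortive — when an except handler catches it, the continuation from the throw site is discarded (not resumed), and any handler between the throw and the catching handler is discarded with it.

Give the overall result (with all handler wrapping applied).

Answer: [25]

Working:
throw(1) @ H2 caught ⇒ 25
H3 returns [25]
= [25]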